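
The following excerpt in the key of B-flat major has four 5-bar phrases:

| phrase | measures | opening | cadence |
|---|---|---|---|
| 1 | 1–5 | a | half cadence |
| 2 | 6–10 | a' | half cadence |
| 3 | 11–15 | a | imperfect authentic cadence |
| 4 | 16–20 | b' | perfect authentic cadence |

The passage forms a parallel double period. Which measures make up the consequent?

In a double period the first pair of phrases (ending half cadence) is the large antecedent and the second pair (ending perfect authentic cadence) is the large consequent; the consequent is measures 11–20.

measures 11–20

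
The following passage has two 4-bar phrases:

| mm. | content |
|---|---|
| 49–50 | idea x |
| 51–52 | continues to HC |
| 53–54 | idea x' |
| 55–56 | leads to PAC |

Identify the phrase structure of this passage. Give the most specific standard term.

parallel period

Phrase 1 ends with a half cadence (weaker) and phrase 2 with a perfect authentic cadence (stronger): antecedent + consequent = a period.
The two phrases open with the same material (x / x'), so the period is parallel.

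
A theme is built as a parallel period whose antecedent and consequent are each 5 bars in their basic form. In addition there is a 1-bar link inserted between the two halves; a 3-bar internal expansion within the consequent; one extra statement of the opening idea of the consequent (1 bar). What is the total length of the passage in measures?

15 measures

Basic parallel period: 5 + 5 = 10 bars.
10 (basic form) + 1 (link) + 3 (internal expansion) + 1 (extra statement) = 15.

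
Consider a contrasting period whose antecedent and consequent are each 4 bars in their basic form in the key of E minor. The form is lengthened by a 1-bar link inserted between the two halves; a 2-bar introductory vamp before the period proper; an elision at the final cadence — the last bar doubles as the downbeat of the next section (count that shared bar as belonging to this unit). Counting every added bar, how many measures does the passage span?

11 measures

Basic contrasting period: 4 + 4 = 8 bars.
8 (basic form) + 1 (link) + 2 (introduction) = 11.
The elision shares a bar with the next section but does not change this unit's count.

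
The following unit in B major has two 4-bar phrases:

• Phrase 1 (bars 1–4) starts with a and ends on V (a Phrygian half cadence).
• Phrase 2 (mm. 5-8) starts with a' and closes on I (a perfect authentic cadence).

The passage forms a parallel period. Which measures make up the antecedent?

measures 1–4

The phrase ending with the weaker cadence (Phrygian half cadence) is the antecedent; the one ending more conclusively (perfect authentic cadence) is the consequent. The antecedent is measures 1–4.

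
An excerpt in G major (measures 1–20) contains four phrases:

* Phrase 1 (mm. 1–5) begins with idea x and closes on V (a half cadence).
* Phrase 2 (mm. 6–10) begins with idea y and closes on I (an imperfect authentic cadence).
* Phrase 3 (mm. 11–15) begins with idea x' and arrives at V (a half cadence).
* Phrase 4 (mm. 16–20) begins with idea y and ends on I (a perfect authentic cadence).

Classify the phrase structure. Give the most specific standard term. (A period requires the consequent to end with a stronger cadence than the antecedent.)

Four phrases in two halves: the first half (mm. 1–10) ends with an imperfect authentic cadence, the second (bars 11–20) with a perfect authentic cadence — a large antecedent–consequent pair, i.e. a double period.
Phrase 3 begins with the same material as phrase 1, making it parallel.

parallel double period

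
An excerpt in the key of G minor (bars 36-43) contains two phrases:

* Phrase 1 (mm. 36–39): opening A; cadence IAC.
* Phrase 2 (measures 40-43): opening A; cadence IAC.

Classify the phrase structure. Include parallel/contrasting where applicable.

Both phrases have the same opening (A) and the same cadence (imperfect authentic cadence): the second is a restatement, not a consequent, so this is a repeated phrase rather than a period.

repeated phrase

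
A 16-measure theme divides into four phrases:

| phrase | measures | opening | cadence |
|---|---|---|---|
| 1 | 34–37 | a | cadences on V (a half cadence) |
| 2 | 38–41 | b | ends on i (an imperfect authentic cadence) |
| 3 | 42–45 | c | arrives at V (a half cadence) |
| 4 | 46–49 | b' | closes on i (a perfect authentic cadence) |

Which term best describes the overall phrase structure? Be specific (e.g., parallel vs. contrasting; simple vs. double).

contrasting double period

Four phrases in two halves: the first half (bars 34-41) ends with an imperfect authentic cadence, the second (mm. 42–49) with a perfect authentic cadence — a large antecedent–consequent pair, i.e. a double period.
Phrase 3 begins with different material from phrase 1, making it contrasting.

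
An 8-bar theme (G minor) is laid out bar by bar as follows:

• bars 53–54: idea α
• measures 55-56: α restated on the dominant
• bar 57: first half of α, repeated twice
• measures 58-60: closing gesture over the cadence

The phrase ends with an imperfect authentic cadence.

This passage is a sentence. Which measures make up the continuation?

measures 57–60

After the presentation (measures 53–56), the continuation covers the fragmentation through the cadence: bars 57-60.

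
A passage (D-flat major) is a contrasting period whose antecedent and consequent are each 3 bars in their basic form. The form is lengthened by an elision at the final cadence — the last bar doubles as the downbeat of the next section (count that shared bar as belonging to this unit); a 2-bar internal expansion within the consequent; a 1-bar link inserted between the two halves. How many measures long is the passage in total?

Basic contrasting period: 3 + 3 = 6 bars.
6 (basic form) + 2 (internal expansion) + 1 (link) = 9.
The elision shares a bar with the next section but does not change this unit's count.

9 measures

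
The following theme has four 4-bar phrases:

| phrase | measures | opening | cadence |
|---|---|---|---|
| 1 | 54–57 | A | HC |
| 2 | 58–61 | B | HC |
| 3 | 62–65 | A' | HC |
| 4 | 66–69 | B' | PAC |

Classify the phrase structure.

parallel double period

Four phrases in two halves: the first half (bars 54–61) ends with a half cadence, the second (mm. 62–69) with a perfect authentic cadence — a large antecedent–consequent pair, i.e. a double period.
Phrase 3 begins with the same material as phrase 1, making it parallel.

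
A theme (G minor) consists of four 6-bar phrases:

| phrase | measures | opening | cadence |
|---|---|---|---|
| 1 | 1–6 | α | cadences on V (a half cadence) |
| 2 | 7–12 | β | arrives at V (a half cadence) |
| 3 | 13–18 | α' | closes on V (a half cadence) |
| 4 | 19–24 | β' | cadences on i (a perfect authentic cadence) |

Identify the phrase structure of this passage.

parallel double period

Four phrases in two halves: the first half (bars 1-12) ends with a half cadence, the second (mm. 13-24) with a perfect authentic cadence — a large antecedent–consequent pair, i.e. a double period.
Phrase 3 begins with the same material as phrase 1, making it parallel.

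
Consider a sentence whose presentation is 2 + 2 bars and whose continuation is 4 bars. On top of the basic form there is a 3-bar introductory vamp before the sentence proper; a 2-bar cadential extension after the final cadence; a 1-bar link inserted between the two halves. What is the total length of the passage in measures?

14 measures

Basic sentence: 2 + 2 + 4 = 8 bars.
8 (basic form) + 3 (introduction) + 2 (cadential extension) + 1 (link) = 14.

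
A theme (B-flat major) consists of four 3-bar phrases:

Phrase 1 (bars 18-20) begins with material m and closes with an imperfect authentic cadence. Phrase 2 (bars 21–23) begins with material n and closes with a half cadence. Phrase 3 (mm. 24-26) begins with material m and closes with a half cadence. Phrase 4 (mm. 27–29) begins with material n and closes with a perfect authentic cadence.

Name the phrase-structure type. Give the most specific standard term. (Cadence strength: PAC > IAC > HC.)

parallel double period

Four phrases in two halves: the first half (bars 18–23) ends with a half cadence, the second (mm. 24-29) with a perfect authentic cadence — a large antecedent–consequent pair, i.e. a double period.
Phrase 3 begins with the same material as phrase 1, making it parallel.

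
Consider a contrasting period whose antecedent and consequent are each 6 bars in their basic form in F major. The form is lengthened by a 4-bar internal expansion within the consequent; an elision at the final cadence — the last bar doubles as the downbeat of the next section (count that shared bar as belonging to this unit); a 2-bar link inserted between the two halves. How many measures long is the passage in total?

18 measures

Basic contrasting period: 6 + 6 = 12 bars.
12 (basic form) + 4 (internal expansion) + 2 (link) = 18.
The elision shares a bar with the next section but does not change this unit's count.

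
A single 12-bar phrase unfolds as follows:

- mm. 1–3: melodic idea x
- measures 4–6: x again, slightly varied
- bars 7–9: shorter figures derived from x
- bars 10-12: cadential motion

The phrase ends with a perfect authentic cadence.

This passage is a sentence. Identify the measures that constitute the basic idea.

The presentation of a sentence is the basic idea (bars 1–3) plus its repetition (mm. 4–6); the basic idea is therefore measures 1-3.

measures 1–3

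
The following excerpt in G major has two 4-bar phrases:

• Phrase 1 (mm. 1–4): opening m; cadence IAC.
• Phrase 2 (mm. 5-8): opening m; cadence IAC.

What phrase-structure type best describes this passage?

Both phrases have the same opening (m) and the same cadence (imperfect authentic cadence): the second is a restatement, not a consequent, so this is a repeated phrase rather than a period.

repeated phrase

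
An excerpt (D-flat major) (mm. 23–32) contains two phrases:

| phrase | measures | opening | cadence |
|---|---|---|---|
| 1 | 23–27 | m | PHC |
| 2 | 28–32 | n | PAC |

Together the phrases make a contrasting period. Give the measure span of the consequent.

measures 28–32

The phrase ending with the weaker cadence (Phrygian half cadence) is the antecedent; the one ending more conclusively (perfect authentic cadence) is the consequent. The consequent is measures 28–32.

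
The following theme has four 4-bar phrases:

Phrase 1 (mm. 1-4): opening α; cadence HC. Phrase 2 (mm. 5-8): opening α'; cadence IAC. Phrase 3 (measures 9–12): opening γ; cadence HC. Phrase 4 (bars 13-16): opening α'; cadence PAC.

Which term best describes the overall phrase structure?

Four phrases in two halves: the first half (mm. 1-8) ends with an imperfect authentic cadence, the second (measures 9–16) with a perfect authentic cadence — a large antecedent–consequent pair, i.e. a double period.
Phrase 3 begins with different material from phrase 1, making it contrasting.

contrasting double period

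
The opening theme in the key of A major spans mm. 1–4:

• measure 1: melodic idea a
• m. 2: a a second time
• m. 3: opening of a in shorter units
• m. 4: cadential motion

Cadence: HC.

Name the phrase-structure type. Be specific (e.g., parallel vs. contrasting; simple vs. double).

Basic idea (m. 1) + its repetition (m. 2) form the presentation; fragmentation and cadence (mm. 3–4) form the continuation — the 4-bar whole is a sentence.

sentence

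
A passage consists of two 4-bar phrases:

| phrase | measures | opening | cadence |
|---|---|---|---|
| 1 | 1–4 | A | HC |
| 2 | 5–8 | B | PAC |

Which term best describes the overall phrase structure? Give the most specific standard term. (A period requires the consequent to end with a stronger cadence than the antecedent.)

Phrase 1 ends with a half cadence (weaker) and phrase 2 with a perfect authentic cadence (stronger): antecedent + consequent = a period.
The two phrases open with different material (A / B), so the period is contrasting.

contrasting period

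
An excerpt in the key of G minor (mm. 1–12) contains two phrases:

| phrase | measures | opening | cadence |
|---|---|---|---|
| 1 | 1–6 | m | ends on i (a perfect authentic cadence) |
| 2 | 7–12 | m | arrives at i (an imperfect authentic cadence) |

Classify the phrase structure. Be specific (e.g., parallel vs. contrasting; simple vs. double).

The second phrase closes with an imperfect authentic cadence, which is not stronger than the first phrase's perfect authentic cadence; without a weak→strong cadential pair there is no antecedent–consequent relationship, so this is a phrase group rather than a period.

phrase group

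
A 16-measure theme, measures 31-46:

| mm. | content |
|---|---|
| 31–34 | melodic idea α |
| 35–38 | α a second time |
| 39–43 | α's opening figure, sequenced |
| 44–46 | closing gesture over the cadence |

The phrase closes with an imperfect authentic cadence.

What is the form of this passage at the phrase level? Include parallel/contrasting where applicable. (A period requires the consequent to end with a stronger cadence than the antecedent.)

Basic idea (mm. 31–34) + its repetition (mm. 35–38) form the presentation; fragmentation and cadence (measures 39–46) form the continuation — the 16-bar whole is a sentence.

sentence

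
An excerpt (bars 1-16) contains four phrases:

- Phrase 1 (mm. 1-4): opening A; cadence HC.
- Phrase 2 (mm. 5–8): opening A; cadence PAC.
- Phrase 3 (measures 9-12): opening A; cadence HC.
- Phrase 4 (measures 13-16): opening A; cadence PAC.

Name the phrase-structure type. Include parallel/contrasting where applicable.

The cadence pattern HC–PAC–HC–PAC is weak–strong twice, and phrases 3–4 restate phrases 1–2: a period heard twice, not a double period (which would end weakly at phrase 2).

repeated period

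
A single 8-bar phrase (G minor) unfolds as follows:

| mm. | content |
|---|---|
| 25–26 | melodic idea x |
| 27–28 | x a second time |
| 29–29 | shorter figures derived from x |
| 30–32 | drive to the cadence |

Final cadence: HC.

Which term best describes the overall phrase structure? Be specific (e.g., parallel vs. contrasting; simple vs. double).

sentence

Basic idea (mm. 25-26) + its repetition (bars 27–28) form the presentation; fragmentation and cadence (bars 29-32) form the continuation — the 8-bar whole is a sentence.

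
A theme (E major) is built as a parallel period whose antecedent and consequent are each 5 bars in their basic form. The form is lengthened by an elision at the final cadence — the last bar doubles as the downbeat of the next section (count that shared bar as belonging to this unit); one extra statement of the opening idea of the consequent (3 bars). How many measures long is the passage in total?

Basic parallel period: 5 + 5 = 10 bars.
10 (basic form) + 3 (extra statement) = 13.
The elision shares a bar with the next section but does not change this unit's count.

13 measures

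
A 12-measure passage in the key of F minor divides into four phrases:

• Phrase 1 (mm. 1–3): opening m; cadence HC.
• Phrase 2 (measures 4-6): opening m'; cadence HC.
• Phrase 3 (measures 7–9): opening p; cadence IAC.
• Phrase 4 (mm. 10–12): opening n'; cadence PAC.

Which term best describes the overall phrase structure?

contrasting double period

Four phrases in two halves: the first half (bars 1-6) ends with a half cadence, the second (mm. 7–12) with a perfect authentic cadence — a large antecedent–consequent pair, i.e. a double period.
Phrase 3 begins with different material from phrase 1, making it contrasting.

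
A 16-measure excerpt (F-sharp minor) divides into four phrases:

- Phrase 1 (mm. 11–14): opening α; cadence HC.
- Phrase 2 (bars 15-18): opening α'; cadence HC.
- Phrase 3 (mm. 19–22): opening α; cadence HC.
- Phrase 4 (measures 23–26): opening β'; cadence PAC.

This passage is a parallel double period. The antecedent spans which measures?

In a double period the four phrases pair into a large antecedent (phrases 1–2, ending half cadence) and a large consequent (phrases 3–4, ending perfect authentic cadence). The antecedent spans mm. 11–18.

measures 11–18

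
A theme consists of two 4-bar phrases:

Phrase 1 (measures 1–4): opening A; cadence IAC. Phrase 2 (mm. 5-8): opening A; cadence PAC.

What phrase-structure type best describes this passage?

parallel period

Phrase 1 ends with an imperfect authentic cadence (weaker) and phrase 2 with a perfect authentic cadence (stronger): antecedent + consequent = a period.
The two phrases open with the same material (A / A), so the period is parallel.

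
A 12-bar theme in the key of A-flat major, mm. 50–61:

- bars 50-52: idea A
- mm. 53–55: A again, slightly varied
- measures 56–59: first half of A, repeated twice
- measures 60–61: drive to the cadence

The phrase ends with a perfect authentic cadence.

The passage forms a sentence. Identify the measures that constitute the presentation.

The presentation of a sentence is the basic idea (mm. 50–52) plus its repetition (bars 53–55); the presentation is therefore mm. 50–55.

measures 50–55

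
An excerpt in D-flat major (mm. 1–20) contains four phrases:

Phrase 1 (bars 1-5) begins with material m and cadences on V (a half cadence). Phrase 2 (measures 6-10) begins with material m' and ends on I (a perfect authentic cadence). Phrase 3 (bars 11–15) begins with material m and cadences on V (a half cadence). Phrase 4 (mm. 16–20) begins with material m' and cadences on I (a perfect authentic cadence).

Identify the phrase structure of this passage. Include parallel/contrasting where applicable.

The cadence pattern HC–PAC–HC–PAC is weak–strong twice, and phrases 3–4 restate phrases 1–2: a period heard twice, not a double period (which would end weakly at phrase 2).

repeated period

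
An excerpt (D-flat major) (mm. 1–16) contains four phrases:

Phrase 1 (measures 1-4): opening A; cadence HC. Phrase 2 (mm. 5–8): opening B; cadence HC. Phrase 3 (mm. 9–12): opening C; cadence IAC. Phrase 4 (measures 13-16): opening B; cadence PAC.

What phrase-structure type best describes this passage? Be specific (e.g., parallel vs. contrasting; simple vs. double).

contrasting double period

Four phrases in two halves: the first half (mm. 1-8) ends with a half cadence, the second (mm. 9-16) with a perfect authentic cadence — a large antecedent–consequent pair, i.e. a double period.
Phrase 3 begins with different material from phrase 1, making it contrasting.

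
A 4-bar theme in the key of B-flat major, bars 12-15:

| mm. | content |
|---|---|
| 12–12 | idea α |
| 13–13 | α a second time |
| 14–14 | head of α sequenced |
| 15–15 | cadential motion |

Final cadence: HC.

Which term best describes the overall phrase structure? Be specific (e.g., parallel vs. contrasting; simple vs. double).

sentence

Basic idea (measure 12) + its repetition (bar 13) form the presentation; fragmentation and cadence (measures 14–15) form the continuation — the 4-bar whole is a sentence.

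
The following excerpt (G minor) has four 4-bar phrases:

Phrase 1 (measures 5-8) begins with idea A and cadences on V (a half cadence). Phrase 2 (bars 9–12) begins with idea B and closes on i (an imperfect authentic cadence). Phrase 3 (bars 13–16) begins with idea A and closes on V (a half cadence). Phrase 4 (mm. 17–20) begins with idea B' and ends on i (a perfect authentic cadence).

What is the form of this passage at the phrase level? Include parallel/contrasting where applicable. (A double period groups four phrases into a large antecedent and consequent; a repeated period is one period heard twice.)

parallel double period

Four phrases in two halves: the first half (mm. 5–12) ends with an imperfect authentic cadence, the second (measures 13–20) with a perfect authentic cadence — a large antecedent–consequent pair, i.e. a double period.
Phrase 3 begins with the same material as phrase 1, making it parallel.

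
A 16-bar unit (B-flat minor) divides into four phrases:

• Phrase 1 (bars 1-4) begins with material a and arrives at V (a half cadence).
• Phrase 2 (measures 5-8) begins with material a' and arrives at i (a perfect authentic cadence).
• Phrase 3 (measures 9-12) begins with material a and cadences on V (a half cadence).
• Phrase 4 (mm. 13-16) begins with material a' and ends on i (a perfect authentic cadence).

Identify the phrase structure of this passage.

The cadence pattern HC–PAC–HC–PAC is weak–strong twice, and phrases 3–4 restate phrases 1–2: a period heard twice, not a double period (which would end weakly at phrase 2).

repeated period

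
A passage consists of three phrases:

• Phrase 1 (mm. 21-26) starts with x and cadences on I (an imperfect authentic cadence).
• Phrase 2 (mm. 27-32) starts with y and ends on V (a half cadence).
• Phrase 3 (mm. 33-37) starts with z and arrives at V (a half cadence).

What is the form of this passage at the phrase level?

phrase group

The final phrase closes with a half cadence, which is not stronger than the preceding half cadence; the 3 phrases lack an overall antecedent–consequent design and so form a phrase group.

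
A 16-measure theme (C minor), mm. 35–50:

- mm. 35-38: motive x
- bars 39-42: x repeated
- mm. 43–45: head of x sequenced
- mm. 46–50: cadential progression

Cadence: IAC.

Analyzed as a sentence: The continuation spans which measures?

After the presentation (mm. 35-42), the continuation covers the fragmentation through the cadence: mm. 43–50.

measures 43–50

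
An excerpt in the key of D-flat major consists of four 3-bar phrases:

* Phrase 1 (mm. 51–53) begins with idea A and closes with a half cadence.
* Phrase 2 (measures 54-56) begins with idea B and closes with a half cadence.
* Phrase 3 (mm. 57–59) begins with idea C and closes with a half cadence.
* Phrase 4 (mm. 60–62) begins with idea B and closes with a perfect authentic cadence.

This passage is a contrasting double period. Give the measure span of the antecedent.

measures 51–56

In a double period the four phrases pair into a large antecedent (phrases 1–2, ending half cadence) and a large consequent (phrases 3–4, ending perfect authentic cadence). The antecedent spans bars 51–56.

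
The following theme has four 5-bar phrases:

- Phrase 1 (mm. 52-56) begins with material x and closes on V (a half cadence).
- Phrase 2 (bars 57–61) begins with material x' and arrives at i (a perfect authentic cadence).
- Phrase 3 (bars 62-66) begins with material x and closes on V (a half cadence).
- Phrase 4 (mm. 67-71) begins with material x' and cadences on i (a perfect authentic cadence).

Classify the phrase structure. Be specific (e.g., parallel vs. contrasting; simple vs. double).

The cadence pattern HC–PAC–HC–PAC is weak–strong twice, and phrases 3–4 restate phrases 1–2: a period heard twice, not a double period (which would end weakly at phrase 2).

repeated period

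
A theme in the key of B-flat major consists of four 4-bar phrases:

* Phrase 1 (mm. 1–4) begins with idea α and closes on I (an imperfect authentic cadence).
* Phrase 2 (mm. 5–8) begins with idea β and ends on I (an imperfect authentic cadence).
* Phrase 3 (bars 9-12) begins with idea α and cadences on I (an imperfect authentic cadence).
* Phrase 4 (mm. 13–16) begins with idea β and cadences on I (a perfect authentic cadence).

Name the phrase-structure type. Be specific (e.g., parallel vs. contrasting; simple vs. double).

parallel double period

Four phrases in two halves: the first half (mm. 1-8) ends with an imperfect authentic cadence, the second (mm. 9–16) with a perfect authentic cadence — a large antecedent–consequent pair, i.e. a double period.
Phrase 3 begins with the same material as phrase 1, making it parallel.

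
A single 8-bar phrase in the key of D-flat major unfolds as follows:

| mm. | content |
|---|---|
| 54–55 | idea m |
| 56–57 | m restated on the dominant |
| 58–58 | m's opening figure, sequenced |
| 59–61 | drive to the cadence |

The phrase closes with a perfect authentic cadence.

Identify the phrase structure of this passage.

Basic idea (mm. 54-55) + its repetition (mm. 56–57) form the presentation; fragmentation and cadence (mm. 58–61) form the continuation — the 8-bar whole is a sentence.

sentence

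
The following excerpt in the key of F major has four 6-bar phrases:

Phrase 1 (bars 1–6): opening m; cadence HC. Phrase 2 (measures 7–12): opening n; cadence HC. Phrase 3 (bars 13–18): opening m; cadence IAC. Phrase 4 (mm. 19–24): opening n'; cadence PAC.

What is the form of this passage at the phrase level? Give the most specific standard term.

parallel double period

Four phrases in two halves: the first half (mm. 1-12) ends with a half cadence, the second (mm. 13-24) with a perfect authentic cadence — a large antecedent–consequent pair, i.e. a double period.
Phrase 3 begins with the same material as phrase 1, making it parallel.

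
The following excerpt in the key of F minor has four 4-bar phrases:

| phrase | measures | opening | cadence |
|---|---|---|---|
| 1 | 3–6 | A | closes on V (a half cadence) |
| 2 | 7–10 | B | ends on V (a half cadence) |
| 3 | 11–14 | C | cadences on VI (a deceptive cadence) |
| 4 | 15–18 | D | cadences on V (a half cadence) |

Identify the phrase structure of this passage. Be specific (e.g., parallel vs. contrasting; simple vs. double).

Phrase 4 ends with a half cadence, no stronger than phrase 2's half cadence, so the four phrases do not form a double period; nor do phrases 3–4 duplicate 1–2, so it is not a repeated period. With no phrase reaching a conclusive cadence, the passage is a phrase group.

phrase group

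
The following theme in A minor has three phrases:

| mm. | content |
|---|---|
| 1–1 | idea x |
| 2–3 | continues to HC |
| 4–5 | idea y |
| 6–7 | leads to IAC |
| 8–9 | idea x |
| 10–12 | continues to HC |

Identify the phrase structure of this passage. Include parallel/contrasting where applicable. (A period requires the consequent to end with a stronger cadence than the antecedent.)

phrase group

The final phrase closes with a half cadence, which is not stronger than the preceding imperfect authentic cadence; the 3 phrases lack an overall antecedent–consequent design and so form a phrase group.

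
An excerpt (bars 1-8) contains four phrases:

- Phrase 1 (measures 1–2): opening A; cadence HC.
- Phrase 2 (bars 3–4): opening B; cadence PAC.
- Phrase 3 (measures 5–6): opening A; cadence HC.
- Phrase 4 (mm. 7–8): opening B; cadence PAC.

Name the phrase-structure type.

The cadence pattern HC–PAC–HC–PAC is weak–strong twice, and phrases 3–4 restate phrases 1–2: a period heard twice, not a double period (which would end weakly at phrase 2).

repeated period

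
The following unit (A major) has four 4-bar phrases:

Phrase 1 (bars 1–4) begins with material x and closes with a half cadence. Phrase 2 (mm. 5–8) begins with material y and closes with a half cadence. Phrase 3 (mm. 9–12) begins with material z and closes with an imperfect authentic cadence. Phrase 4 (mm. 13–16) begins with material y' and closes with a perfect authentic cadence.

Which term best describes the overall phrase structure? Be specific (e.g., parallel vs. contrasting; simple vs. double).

Four phrases in two halves: the first half (bars 1–8) ends with a half cadence, the second (bars 9–16) with a perfect authentic cadence — a large antecedent–consequent pair, i.e. a double period.
Phrase 3 begins with different material from phrase 1, making it contrasting.

contrasting double period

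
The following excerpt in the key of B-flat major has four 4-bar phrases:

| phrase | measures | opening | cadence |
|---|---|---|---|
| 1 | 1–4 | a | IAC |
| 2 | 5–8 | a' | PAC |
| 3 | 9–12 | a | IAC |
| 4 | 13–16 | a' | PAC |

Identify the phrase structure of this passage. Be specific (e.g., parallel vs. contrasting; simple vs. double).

repeated period

The cadence pattern IAC–PAC–IAC–PAC is weak–strong twice, and phrases 3–4 restate phrases 1–2: a period heard twice, not a double period (which would end weakly at phrase 2).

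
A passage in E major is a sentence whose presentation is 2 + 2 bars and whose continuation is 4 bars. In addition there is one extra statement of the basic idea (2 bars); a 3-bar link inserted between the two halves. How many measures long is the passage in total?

Basic sentence: 2 + 2 + 4 = 8 bars.
8 (basic form) + 2 (extra statement) + 3 (link) = 13.

13 measures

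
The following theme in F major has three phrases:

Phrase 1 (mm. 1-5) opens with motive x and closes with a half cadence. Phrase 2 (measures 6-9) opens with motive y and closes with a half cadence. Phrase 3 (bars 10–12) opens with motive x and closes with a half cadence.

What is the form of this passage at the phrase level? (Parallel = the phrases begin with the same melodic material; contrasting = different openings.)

phrase group

The final phrase closes with a half cadence, which is not stronger than the preceding half cadence; the 3 phrases lack an overall antecedent–consequent design and so form a phrase group.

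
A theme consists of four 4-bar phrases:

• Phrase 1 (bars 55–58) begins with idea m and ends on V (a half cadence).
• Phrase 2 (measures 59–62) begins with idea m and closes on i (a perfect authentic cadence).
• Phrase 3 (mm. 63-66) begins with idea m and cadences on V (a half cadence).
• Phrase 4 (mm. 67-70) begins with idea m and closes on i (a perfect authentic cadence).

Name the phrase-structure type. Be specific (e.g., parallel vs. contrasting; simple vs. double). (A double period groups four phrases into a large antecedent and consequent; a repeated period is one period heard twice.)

repeated period

The cadence pattern HC–PAC–HC–PAC is weak–strong twice, and phrases 3–4 restate phrases 1–2: a period heard twice, not a double period (which would end weakly at phrase 2).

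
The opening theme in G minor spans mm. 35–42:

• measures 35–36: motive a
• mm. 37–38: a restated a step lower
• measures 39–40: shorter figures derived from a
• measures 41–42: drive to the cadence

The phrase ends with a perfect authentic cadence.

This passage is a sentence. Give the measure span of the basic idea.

The presentation of a sentence is the basic idea (bars 35–36) plus its repetition (mm. 37-38); the basic idea is therefore mm. 35-36.

measures 35–36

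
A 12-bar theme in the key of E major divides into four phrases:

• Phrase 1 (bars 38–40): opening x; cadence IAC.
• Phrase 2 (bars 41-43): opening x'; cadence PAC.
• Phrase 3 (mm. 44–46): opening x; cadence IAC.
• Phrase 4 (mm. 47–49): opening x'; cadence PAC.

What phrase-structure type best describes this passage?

repeated period

The cadence pattern IAC–PAC–IAC–PAC is weak–strong twice, and phrases 3–4 restate phrases 1–2: a period heard twice, not a double period (which would end weakly at phrase 2).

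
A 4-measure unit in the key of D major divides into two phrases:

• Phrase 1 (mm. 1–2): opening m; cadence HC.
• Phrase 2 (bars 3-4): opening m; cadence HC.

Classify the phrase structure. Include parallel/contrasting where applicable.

repeated phrase

Both phrases have the same opening (m) and the same cadence (half cadence): the second is a restatement, not a consequent, so this is a repeated phrase rather than a period.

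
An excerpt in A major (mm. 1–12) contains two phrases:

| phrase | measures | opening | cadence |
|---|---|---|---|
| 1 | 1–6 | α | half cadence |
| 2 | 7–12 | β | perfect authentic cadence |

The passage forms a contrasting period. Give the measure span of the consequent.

measures 7–12

The phrase ending with the weaker cadence (half cadence) is the antecedent; the one ending more conclusively (perfect authentic cadence) is the consequent. The consequent is measures 7–12.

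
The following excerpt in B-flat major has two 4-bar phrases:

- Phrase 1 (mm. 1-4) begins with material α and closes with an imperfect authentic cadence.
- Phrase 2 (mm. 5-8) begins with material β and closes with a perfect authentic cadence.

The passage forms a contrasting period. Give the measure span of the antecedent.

The phrase ending with the weaker cadence (imperfect authentic cadence) is the antecedent; the one ending more conclusively (perfect authentic cadence) is the consequent. The antecedent is measures 1–4.

measures 1–4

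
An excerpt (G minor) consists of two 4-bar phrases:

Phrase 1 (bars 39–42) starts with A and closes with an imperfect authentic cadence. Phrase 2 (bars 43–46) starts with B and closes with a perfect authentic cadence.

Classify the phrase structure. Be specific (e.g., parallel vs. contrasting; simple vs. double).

Phrase 1 ends with an imperfect authentic cadence (weaker) and phrase 2 with a perfect authentic cadence (stronger): antecedent + consequent = a period.
The two phrases open with different material (A / B), so the period is contrasting.

contrasting period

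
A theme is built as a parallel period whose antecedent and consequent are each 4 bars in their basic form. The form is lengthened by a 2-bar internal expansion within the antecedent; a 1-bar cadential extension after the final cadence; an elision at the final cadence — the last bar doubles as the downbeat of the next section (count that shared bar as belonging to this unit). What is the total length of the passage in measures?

11 measures

Basic parallel period: 4 + 4 = 8 bars.
8 (basic form) + 2 (internal expansion) + 1 (cadential extension) = 11.
The elision shares a bar with the next section but does not change this unit's count.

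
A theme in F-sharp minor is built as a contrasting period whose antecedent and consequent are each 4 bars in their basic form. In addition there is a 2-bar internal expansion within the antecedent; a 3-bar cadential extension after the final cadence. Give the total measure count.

Basic contrasting period: 4 + 4 = 8 bars.
8 (basic form) + 2 (internal expansion) + 3 (cadential extension) = 13.

13 measures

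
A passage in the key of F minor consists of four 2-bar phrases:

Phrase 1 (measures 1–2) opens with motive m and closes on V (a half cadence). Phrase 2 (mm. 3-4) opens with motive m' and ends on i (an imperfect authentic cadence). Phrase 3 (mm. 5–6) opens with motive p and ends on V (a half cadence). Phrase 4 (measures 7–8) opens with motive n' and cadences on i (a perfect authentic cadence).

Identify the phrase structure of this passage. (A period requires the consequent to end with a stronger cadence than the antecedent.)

contrasting double period

Four phrases in two halves: the first half (bars 1–4) ends with an imperfect authentic cadence, the second (bars 5–8) with a perfect authentic cadence — a large antecedent–consequent pair, i.e. a double period.
Phrase 3 begins with different material from phrase 1, making it contrasting.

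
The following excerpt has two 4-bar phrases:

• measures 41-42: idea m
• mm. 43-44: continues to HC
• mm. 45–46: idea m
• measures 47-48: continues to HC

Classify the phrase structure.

Both phrases have the same opening (m) and the same cadence (half cadence): the second is a restatement, not a consequent, so this is a repeated phrase rather than a period.

repeated phrase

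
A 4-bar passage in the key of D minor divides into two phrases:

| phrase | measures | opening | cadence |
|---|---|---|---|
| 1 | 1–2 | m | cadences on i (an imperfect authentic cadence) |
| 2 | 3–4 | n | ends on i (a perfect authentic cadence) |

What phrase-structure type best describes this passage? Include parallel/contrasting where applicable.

Phrase 1 ends with an imperfect authentic cadence (weaker) and phrase 2 with a perfect authentic cadence (stronger): antecedent + consequent = a period.
The two phrases open with different material (m / n), so the period is contrasting.

contrasting period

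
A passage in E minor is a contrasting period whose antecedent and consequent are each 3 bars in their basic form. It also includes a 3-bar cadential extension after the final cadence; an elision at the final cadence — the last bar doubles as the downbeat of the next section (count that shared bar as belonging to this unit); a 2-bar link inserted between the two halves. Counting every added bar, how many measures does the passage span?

Basic contrasting period: 3 + 3 = 6 bars.
6 (basic form) + 3 (cadential extension) + 2 (link) = 11.
The elision shares a bar with the next section but does not change this unit's count.

11 measures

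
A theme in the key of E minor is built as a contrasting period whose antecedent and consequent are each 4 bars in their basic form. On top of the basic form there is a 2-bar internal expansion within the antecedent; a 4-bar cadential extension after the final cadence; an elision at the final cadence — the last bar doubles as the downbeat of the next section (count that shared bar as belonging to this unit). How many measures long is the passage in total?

14 measures

Basic contrasting period: 4 + 4 = 8 bars.
8 (basic form) + 2 (internal expansion) + 4 (cadential extension) = 14.
The elision shares a bar with the next section but does not change this unit's count.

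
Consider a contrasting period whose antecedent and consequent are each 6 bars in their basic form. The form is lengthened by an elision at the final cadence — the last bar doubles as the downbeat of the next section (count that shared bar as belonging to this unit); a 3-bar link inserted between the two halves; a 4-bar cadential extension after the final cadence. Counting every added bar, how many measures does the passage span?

Basic contrasting period: 6 + 6 = 12 bars.
12 (basic form) + 3 (link) + 4 (cadential extension) = 19.
The elision shares a bar with the next section but does not change this unit's count.

19 measures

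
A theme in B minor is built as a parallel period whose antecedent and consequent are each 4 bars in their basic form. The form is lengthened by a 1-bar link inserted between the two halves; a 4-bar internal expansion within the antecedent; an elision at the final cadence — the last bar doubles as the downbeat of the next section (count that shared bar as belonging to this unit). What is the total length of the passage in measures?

Basic parallel period: 4 + 4 = 8 bars.
8 (basic form) + 1 (link) + 4 (internal expansion) = 13.
The elision shares a bar with the next section but does not change this unit's count.

13 measures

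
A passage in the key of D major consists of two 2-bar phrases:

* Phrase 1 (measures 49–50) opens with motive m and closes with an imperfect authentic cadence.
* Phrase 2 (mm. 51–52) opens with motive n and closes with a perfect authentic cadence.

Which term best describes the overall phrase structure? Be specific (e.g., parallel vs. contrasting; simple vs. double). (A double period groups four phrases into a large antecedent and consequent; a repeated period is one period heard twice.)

contrasting period

Phrase 1 ends with an imperfect authentic cadence (weaker) and phrase 2 with a perfect authentic cadence (stronger): antecedent + consequent = a period.
The two phrases open with different material (m / n), so the period is contrasting.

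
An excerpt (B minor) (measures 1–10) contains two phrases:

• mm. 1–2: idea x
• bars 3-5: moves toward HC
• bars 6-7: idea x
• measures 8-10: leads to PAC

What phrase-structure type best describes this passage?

parallel period

Phrase 1 ends with a half cadence (weaker) and phrase 2 with a perfect authentic cadence (stronger): antecedent + consequent = a period.
The two phrases open with the same material (x / x), so the period is parallel.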